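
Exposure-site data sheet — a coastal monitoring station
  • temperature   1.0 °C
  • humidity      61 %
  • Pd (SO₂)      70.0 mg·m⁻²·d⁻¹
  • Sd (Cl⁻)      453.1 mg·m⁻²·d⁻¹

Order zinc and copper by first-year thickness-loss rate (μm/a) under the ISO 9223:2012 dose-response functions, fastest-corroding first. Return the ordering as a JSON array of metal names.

zinc: f(T) = +0.038·(T−10) [T≤10 °C] = -0.3420
  Pd branch = 0.0129·Pd^0.44·e^(0.046·RH+f) = 0.983 μm/a
  Sd branch = 0.0175·Sd^0.57·e^(0.008·RH+0.085·T) = 1.014 μm/a
  r_corr = 0.983 + 1.014 = 1.997 μm/a
copper: temperature factor f = +0.126·(-9.0) = -1.1340
  SO₂ term: 0.0053·70.0^0.26·exp(0.059·61-1.1340) = 0.1882
  Cl⁻ term: 0.01025·453.1^0.27·exp(0.036·61+0.049·1.0) = 0.5045
  r_corr = 0.1882 + 0.5045 = 0.6927 μm/a
Ordering by μm/a: zinc (2) > copper (0.693)

["zinc", "copper"]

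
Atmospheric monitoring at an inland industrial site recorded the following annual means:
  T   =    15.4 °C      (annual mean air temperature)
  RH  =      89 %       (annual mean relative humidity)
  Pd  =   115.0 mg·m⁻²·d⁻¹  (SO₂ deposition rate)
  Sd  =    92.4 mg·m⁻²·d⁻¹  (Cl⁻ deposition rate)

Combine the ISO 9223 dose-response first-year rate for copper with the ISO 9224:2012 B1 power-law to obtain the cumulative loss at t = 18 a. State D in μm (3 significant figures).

D(18) = 28.0 μm

copper: temperature factor f = -0.080·(5.4) = -0.4320
  SO₂ term: 0.0053·115.0^0.26·exp(0.059·89-0.4320) = 2.254
  Cl⁻ term: 0.01025·92.4^0.27·exp(0.036·89+0.049·15.4) = 1.822
  sum: 2.254 + 1.822 → r_corr = 4.076 μm/a
Power-law: D(18) = r_corr · 18^0.667
  D(18) = 4.076 × 18^0.667 = 4.076 × 6.875 = 28.02 μm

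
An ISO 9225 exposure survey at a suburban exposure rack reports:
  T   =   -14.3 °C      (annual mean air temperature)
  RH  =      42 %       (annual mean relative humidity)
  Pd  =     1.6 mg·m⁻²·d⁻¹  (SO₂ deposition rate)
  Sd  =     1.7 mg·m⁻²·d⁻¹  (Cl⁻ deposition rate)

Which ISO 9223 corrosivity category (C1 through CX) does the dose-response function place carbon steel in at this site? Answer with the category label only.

carbon steel: temperature factor f = +0.150·(-24.3) = -3.6450
  Pd branch = 1.77·Pd^0.52·e^(0.02·RH+f) = 0.1367 μm/a
  Cl⁻ term: 0.102·1.7^0.62·exp(0.033·42+0.04·-14.3) = 0.3199
  sum: 0.1367 + 0.3199 → r_corr = 0.4566 μm/a
0.457 μm/a falls in (0, 1.3] for carbon steel → category C1

C1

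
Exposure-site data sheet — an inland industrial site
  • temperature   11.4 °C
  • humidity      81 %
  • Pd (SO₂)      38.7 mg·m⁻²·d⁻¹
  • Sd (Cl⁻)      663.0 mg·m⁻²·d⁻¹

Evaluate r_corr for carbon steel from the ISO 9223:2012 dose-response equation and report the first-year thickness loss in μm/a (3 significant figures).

r_corr = 186 μm/a

carbon steel: f(T) = -0.054·(T−10) [T>10 °C] = -0.0756
  Pd branch = 1.77·Pd^0.52·e^(0.02·RH+f) = 55.5 μm/a
  Cl⁻ term: 0.102·663.0^0.62·exp(0.033·81+0.04·11.4) = 130.9
  sum: 55.5 + 130.9 → r_corr = 186.4 μm/a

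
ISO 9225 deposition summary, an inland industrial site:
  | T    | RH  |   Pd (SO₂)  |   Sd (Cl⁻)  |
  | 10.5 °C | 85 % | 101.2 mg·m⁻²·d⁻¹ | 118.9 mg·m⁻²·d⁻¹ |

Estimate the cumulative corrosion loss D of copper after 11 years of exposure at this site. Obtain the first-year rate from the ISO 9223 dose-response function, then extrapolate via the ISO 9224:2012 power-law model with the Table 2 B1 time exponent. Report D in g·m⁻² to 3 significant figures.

D(11) = 172 g·m⁻²

copper: T>10 °C ⇒ hinge -0.080·(10.5−10) = -0.0400
  SO₂ term: 0.0053·101.2^0.26·exp(0.059·85-0.0400) = 2.548
  Sd branch = 0.01025·Sd^0.27·e^(0.036·RH+0.049·T) = 1.329 μm/a
  r_corr = 2.548 + 1.329 = 3.877 μm/a
Power-law: D(11) = r_corr · 11^0.667
  D(11) = 3.877 × 11^0.667 = 3.877 × 4.95 = 19.19 μm
  Mass loss = 19.19 μm × 8.96 g/cm³ = 171.9 g·m⁻²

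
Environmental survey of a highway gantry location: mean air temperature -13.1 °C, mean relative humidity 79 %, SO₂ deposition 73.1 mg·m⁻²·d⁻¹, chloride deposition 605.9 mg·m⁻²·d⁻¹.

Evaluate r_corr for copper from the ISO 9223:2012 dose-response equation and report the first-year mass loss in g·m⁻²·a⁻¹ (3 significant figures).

copper: f(T) = +0.126·(T−10) [T≤10 °C] = -2.9106
  SO₂ term: 0.0053·73.1^0.26·exp(0.059·79-2.9106) = 0.09313
  Sd branch = 0.01025·Sd^0.27·e^(0.036·RH+0.049·T) = 0.5228 μm/a
  r_corr = 0.09313 + 0.5228 = 0.6159 μm/a
Convert to mass loss: 0.6159 μm/a × 8.96 g/cm³ = 5.519 g·m⁻²·a⁻¹

r_corr = 5.52 g·m⁻²·a⁻¹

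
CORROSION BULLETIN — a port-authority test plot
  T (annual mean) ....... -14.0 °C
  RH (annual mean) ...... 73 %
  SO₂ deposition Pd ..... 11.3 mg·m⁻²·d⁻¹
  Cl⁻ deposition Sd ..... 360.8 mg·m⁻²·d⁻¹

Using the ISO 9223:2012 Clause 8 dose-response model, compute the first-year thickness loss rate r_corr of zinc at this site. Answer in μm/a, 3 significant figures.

zinc: f(T) = +0.038·(T−10) [T≤10 °C] = -0.9120
  sulphur-dioxide contribution → 0.4327 μm/a
  chloride contribution → 0.2738 μm/a
  ⇒ r_corr(zinc) = 0.7066 μm/a

r_corr = 0.707 μm/a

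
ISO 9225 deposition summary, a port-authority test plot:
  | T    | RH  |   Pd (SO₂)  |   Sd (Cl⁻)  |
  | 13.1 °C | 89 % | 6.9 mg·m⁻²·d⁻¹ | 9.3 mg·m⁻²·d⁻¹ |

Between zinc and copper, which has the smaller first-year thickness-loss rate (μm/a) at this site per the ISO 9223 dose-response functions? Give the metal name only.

zinc

zinc: f(T) = -0.071·(T−10) [T>10 °C] = -0.2201
  sulphur-dioxide contribution → 1.452 μm/a
  chloride contribution → 0.3871 μm/a
  total first-year rate 1.84 μm/a
copper: f(T) = -0.080·(T−10) [T>10 °C] = -0.2480
  sulphur-dioxide contribution → 1.304 μm/a
  chloride contribution → 0.8759 μm/a
  ⇒ r_corr(copper) = 2.18 μm/a
Ordering by μm/a: copper (2.18) > zinc (1.84)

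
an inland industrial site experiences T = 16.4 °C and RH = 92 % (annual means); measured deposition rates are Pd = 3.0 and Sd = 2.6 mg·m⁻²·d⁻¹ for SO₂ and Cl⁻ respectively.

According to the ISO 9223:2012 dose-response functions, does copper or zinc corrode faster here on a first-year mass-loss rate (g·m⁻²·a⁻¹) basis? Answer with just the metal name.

copper: temperature factor f = -0.080·(6.4) = -0.5120
  Pd branch = 0.0053·Pd^0.26·e^(0.059·RH+f) = 0.9623 μm/a
  Sd branch = 0.01025·Sd^0.27·e^(0.036·RH+0.049·T) = 0.8131 μm/a
  sum: 0.9623 + 0.8131 → r_corr = 1.775 μm/a
  mass loss = 1.775 μm/a × 8.96 g/cm³ = 15.91 g·m⁻²·a⁻¹
zinc: temperature factor f = -0.071·(6.4) = -0.4544
  SO₂ term: 0.0129·3.0^0.44·exp(0.046·92-0.4544) = 0.9144
  Cl⁻ term: 0.0175·2.6^0.57·exp(0.008·92+0.085·16.4) = 0.2539
  sum: 0.9144 + 0.2539 → r_corr = 1.168 μm/a
  mass loss = 1.168 μm/a × 7.14 g/cm³ = 8.341 g·m⁻²·a⁻¹
Ordering by g·m⁻²·a⁻¹: copper (15.9) > zinc (8.34)

copper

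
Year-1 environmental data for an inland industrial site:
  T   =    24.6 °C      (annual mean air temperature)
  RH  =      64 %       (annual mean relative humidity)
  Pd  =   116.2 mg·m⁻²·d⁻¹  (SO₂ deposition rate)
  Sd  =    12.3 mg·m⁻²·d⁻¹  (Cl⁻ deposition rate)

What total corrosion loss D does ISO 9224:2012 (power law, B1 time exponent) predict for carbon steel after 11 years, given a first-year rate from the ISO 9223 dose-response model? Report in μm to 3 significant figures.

carbon steel: f(T) = -0.054·(T−10) [T>10 °C] = -0.7884
  Pd branch = 1.77·Pd^0.52·e^(0.02·RH+f) = 34.31 μm/a
  Cl⁻ term: 0.102·12.3^0.62·exp(0.033·64+0.04·24.6) = 10.69
  r_corr = 34.31 + 10.69 = 45 μm/a
Long-term exponent b (ISO 9224 Table 2, B1) = 0.523
  D(11) = 45 × 11^0.523 = 45 × 3.505 = 157.7 μm

D(11) = 158 μm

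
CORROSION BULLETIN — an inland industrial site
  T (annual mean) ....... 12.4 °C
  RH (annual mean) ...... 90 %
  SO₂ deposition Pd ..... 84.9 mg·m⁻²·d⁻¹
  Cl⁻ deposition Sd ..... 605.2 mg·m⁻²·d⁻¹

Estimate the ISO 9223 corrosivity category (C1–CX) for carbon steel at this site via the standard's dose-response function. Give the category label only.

carbon steel: T>10 °C ⇒ hinge -0.054·(12.4−10) = -0.1296
  Pd branch = 1.77·Pd^0.52·e^(0.02·RH+f) = 94.72 μm/a
  Sd branch = 0.102·Sd^0.62·e^(0.033·RH+0.04·T) = 173.2 μm/a
  sum: 94.72 + 173.2 → r_corr = 268 μm/a
268 μm/a falls in (200, 700] for carbon steel → category CX

CX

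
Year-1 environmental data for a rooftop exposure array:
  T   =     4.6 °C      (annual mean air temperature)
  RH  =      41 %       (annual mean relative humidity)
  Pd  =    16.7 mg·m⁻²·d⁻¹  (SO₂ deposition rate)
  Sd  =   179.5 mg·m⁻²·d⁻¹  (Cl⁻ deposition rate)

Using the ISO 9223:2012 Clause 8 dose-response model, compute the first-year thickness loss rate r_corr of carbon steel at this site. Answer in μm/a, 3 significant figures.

carbon steel: f(T) = +0.150·(T−10) [T≤10 °C] = -0.8100
  sulphur-dioxide contribution → 7.729 μm/a
  chloride contribution → 11.85 μm/a
  ⇒ r_corr(carbon steel) = 19.58 μm/a

r_corr = 19.6 μm/a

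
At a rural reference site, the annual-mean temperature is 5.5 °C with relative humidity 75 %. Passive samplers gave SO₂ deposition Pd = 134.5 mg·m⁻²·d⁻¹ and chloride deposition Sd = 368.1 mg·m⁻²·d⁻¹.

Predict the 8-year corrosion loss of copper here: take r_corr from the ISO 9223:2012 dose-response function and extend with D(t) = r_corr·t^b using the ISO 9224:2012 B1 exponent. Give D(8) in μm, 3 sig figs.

D(8) = 7.53 μm

copper: temperature factor f = +0.126·(-4.5) = -0.5670
  SO₂ term: 0.0053·134.5^0.26·exp(0.059·75-0.5670) = 0.8979
  Sd branch = 0.01025·Sd^0.27·e^(0.036·RH+0.049·T) = 0.9844 μm/a
  r_corr = 0.8979 + 0.9844 = 1.882 μm/a
Long-term exponent b (ISO 9224 Table 2, B1) = 0.667
  D(8) = 1.882 × 8^0.667 = 1.882 × 4.003 = 7.535 μm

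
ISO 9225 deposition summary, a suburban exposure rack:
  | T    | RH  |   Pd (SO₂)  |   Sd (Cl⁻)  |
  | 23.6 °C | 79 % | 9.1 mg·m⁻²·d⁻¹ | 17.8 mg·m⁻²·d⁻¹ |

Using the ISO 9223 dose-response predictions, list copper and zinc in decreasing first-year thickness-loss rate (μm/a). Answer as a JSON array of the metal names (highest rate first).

copper: f(T) = -0.080·(T−10) [T>10 °C] = -1.0880
  SO₂ term: 0.0053·9.1^0.26·exp(0.059·79-1.0880) = 0.3352
  Cl⁻ term: 0.01025·17.8^0.27·exp(0.036·79+0.049·23.6) = 1.218
  r_corr = 0.3352 + 1.218 = 1.553 μm/a
zinc: temperature factor f = -0.071·(13.6) = -0.9656
  SO₂ term: 0.0129·9.1^0.44·exp(0.046·79-0.9656) = 0.4914
  Cl⁻ term: 0.0175·17.8^0.57·exp(0.008·79+0.085·23.6) = 1.263
  sum: 0.4914 + 1.263 → r_corr = 1.755 μm/a
Ordering by μm/a: zinc (1.75) > copper (1.55)

["zinc", "copper"]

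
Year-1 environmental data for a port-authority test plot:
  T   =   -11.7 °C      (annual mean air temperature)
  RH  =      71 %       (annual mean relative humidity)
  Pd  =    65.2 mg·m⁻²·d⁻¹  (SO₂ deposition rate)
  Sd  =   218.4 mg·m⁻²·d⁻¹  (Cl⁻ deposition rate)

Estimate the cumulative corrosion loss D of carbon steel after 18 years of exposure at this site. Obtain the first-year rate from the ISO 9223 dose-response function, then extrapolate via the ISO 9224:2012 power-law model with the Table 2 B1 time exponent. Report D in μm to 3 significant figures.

D(18) = 96.3 μm

carbon steel: temperature factor f = +0.150·(-21.7) = -3.2550
  SO₂ term: 1.77·65.2^0.52·exp(0.02·71-3.2550) = 2.48
  Cl⁻ term: 0.102·218.4^0.62·exp(0.033·71+0.04·-11.7) = 18.76
  sum: 2.48 + 18.76 → r_corr = 21.24 μm/a
Long-term exponent b (ISO 9224 Table 2, B1) = 0.523
  D(18) = 21.24 × 18^0.523 = 21.24 × 4.534 = 96.31 μm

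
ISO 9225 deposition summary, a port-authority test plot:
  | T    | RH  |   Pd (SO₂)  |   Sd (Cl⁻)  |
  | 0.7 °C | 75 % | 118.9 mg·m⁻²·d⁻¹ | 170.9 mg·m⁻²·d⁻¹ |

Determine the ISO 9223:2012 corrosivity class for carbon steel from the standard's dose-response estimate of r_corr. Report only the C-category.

C4

carbon steel: T≤10 °C ⇒ hinge +0.150·(0.7−10) = -1.3950
  sulphur-dioxide contribution → 23.59 μm/a
  chloride contribution → 30.2 μm/a
  total first-year rate 53.78 μm/a
53.8 μm/a falls in (50, 80] for carbon steel → category C4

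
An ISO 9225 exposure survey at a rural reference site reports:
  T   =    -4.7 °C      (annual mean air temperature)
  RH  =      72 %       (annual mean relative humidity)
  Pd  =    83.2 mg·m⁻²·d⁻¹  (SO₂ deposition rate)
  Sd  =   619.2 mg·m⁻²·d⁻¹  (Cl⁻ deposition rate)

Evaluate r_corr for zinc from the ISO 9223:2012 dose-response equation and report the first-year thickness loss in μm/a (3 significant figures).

r_corr = 2.23 μm/a

zinc: f(T) = +0.038·(T−10) [T≤10 °C] = -0.5586
  Pd branch = 0.0129·Pd^0.44·e^(0.046·RH+f) = 1.417 μm/a
  Cl⁻ term: 0.0175·619.2^0.57·exp(0.008·72+0.085·-4.7) = 0.8148
  sum: 1.417 + 0.8148 → r_corr = 2.231 μm/a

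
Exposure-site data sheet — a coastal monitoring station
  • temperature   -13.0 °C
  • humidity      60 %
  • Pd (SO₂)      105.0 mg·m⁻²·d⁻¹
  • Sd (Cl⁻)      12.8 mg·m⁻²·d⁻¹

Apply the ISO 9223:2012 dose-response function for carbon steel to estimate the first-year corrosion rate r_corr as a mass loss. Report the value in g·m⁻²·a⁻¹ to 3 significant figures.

r_corr = 33.2 g·m⁻²·a⁻¹

carbon steel: f(T) = +0.150·(T−10) [T≤10 °C] = -3.4500
  sulphur-dioxide contribution → 2.098 μm/a
  chloride contribution → 2.134 μm/a
  ⇒ r_corr(carbon steel) = 4.232 μm/a
Convert to mass loss: 4.232 μm/a × 7.85 g/cm³ = 33.22 g·m⁻²·a⁻¹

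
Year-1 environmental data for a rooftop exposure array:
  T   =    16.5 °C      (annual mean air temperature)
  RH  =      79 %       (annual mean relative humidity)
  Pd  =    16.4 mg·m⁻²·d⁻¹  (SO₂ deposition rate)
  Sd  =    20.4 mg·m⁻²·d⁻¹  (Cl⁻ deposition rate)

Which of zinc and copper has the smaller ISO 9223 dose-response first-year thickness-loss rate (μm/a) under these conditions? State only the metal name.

copper

zinc: f(T) = -0.071·(T−10) [T>10 °C] = -0.4615
  Pd branch = 0.0129·Pd^0.44·e^(0.046·RH+f) = 1.054 μm/a
  Cl⁻ term: 0.0175·20.4^0.57·exp(0.008·79+0.085·16.5) = 0.7466
  r_corr = 1.054 + 0.7466 = 1.801 μm/a
copper: temperature factor f = -0.080·(6.5) = -0.5200
  SO₂ term: 0.0053·16.4^0.26·exp(0.059·79-0.5200) = 0.6895
  Sd branch = 0.01025·Sd^0.27·e^(0.036·RH+0.049·T) = 0.8925 μm/a
  sum: 0.6895 + 0.8925 → r_corr = 1.582 μm/a
Ordering by μm/a: zinc (1.8) > copper (1.58)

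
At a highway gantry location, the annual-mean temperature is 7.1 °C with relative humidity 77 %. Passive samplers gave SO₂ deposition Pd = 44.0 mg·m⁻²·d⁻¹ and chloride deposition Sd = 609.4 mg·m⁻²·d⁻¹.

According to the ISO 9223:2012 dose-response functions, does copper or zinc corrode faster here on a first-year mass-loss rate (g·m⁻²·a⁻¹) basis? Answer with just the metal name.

copper: f(T) = +0.126·(T−10) [T≤10 °C] = -0.3654
  Pd branch = 0.0053·Pd^0.26·e^(0.059·RH+f) = 0.9244 μm/a
  Sd branch = 0.01025·Sd^0.27·e^(0.036·RH+0.049·T) = 1.311 μm/a
  r_corr = 0.9244 + 1.311 = 2.235 μm/a
  mass loss = 2.235 μm/a × 8.96 g/cm³ = 20.03 g·m⁻²·a⁻¹
zinc: T≤10 °C ⇒ hinge +0.038·(7.1−10) = -0.1102
  SO₂ term: 0.0129·44.0^0.44·exp(0.046·77-0.1102) = 2.109
  Sd branch = 0.0175·Sd^0.57·e^(0.008·RH+0.085·T) = 2.291 μm/a
  sum: 2.109 + 2.291 → r_corr = 4.4 μm/a
  mass loss = 4.4 μm/a × 7.14 g/cm³ = 31.42 g·m⁻²·a⁻¹
Ordering by g·m⁻²·a⁻¹: zinc (31.4) > copper (20)

zinc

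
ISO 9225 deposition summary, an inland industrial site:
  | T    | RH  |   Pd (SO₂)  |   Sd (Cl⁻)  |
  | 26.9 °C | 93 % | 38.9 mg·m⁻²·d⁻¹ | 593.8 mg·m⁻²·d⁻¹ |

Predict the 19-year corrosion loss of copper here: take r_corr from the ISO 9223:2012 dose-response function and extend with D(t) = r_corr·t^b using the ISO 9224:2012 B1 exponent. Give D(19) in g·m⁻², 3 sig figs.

copper: temperature factor f = -0.080·(16.9) = -1.3520
  Pd branch = 0.0053·Pd^0.26·e^(0.059·RH+f) = 0.858 μm/a
  Sd branch = 0.01025·Sd^0.27·e^(0.036·RH+0.049·T) = 6.11 μm/a
  r_corr = 0.858 + 6.11 = 6.968 μm/a
Long-term exponent b (ISO 9224 Table 2, B1) = 0.667
  D(19) = 6.968 × 19^0.667 = 6.968 × 7.127 = 49.67 μm
  Mass loss = 49.67 μm × 8.96 g/cm³ = 445 g·m⁻²

D(19) = 445 g·m⁻²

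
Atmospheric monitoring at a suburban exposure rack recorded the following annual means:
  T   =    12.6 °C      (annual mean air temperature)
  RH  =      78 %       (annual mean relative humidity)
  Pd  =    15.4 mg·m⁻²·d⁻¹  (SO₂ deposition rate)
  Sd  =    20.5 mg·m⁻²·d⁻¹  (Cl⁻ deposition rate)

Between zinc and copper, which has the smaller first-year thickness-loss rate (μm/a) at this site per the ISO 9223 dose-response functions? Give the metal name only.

zinc: temperature factor f = -0.071·(2.6) = -0.1846
  SO₂ term: 0.0129·15.4^0.44·exp(0.046·78-0.1846) = 1.292
  Cl⁻ term: 0.0175·20.5^0.57·exp(0.008·78+0.085·12.6) = 0.5332
  sum: 1.292 + 0.5332 → r_corr = 1.825 μm/a
copper: temperature factor f = -0.080·(2.6) = -0.2080
  Pd branch = 0.0053·Pd^0.26·e^(0.059·RH+f) = 0.8736 μm/a
  Sd branch = 0.01025·Sd^0.27·e^(0.036·RH+0.049·T) = 0.7121 μm/a
  sum: 0.8736 + 0.7121 → r_corr = 1.586 μm/a
Ordering by μm/a: zinc (1.82) > copper (1.59)

copper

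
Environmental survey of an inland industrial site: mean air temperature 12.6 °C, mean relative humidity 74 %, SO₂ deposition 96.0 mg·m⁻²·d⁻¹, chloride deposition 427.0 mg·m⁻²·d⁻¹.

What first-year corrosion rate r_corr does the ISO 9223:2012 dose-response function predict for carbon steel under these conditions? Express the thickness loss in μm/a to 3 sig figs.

carbon steel: T>10 °C ⇒ hinge -0.054·(12.6−10) = -0.1404
  Pd branch = 1.77·Pd^0.52·e^(0.02·RH+f) = 72.53 μm/a
  Cl⁻ term: 0.102·427.0^0.62·exp(0.033·74+0.04·12.6) = 82.97
  sum: 72.53 + 82.97 → r_corr = 155.5 μm/a

r_corr = 155 μm/a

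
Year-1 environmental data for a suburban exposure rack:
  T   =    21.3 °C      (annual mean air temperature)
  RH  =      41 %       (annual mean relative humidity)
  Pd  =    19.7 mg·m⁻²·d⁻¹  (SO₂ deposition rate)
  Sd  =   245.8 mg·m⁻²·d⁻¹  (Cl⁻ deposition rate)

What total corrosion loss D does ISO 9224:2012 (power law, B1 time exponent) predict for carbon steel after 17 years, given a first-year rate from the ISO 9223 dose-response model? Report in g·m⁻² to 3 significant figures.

carbon steel: T>10 °C ⇒ hinge -0.054·(21.3−10) = -0.6102
  Pd branch = 1.77·Pd^0.52·e^(0.02·RH+f) = 10.29 μm/a
  Sd branch = 0.102·Sd^0.62·e^(0.033·RH+0.04·T) = 28.08 μm/a
  sum: 10.29 + 28.08 → r_corr = 38.36 μm/a
Long-term exponent b (ISO 9224 Table 2, B1) = 0.523
  D(17) = 38.36 × 17^0.523 = 38.36 × 4.401 = 168.8 μm
  Mass loss = 168.8 μm × 7.85 g/cm³ = 1325 g·m⁻²

D(17) = 1.33e+03 g·m⁻²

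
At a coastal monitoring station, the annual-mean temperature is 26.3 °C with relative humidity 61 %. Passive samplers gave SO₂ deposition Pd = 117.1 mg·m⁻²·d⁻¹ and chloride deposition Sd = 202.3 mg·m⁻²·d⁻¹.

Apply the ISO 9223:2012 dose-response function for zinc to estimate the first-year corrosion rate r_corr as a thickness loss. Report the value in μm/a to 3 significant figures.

zinc: f(T) = -0.071·(T−10) [T>10 °C] = -1.1573
  Pd branch = 0.0129·Pd^0.44·e^(0.046·RH+f) = 0.5455 μm/a
  Cl⁻ term: 0.0175·202.3^0.57·exp(0.008·61+0.085·26.3) = 5.499
  r_corr = 0.5455 + 5.499 = 6.044 μm/a

r_corr = 6.04 μm/a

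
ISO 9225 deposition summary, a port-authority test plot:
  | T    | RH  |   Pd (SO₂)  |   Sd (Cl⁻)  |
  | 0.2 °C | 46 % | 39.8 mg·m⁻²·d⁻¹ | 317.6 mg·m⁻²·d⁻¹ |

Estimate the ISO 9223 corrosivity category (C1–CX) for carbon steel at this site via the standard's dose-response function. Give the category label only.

carbon steel: T≤10 °C ⇒ hinge +0.150·(0.2−10) = -1.4700
  sulphur-dioxide contribution → 6.935 μm/a
  chloride contribution → 16.69 μm/a
  ⇒ r_corr(carbon steel) = 23.63 μm/a
23.6 μm/a falls in (1.3, 25] for carbon steel → category C2

C2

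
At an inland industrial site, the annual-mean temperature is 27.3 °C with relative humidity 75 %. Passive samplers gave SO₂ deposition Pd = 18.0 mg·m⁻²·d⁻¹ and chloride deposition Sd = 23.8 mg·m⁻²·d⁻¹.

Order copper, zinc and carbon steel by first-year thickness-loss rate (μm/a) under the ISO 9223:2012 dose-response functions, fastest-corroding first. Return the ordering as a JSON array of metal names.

["carbon steel", "zinc", "copper"]

copper: temperature factor f = -0.080·(17.3) = -1.3840
  Pd branch = 0.0053·Pd^0.26·e^(0.059·RH+f) = 0.2351 μm/a
  Sd branch = 0.01025·Sd^0.27·e^(0.036·RH+0.049·T) = 1.368 μm/a
  r_corr = 0.2351 + 1.368 = 1.603 μm/a
zinc: f(T) = -0.071·(T−10) [T>10 °C] = -1.2283
  Pd branch = 0.0129·Pd^0.44·e^(0.046·RH+f) = 0.4244 μm/a
  Sd branch = 0.0175·Sd^0.57·e^(0.008·RH+0.085·T) = 1.977 μm/a
  sum: 0.4244 + 1.977 → r_corr = 2.402 μm/a
carbon steel: f(T) = -0.054·(T−10) [T>10 °C] = -0.9342
  SO₂ term: 1.77·18.0^0.52·exp(0.02·75-0.9342) = 14.01
  Sd branch = 0.102·Sd^0.62·e^(0.033·RH+0.04·T) = 25.78 μm/a
  r_corr = 14.01 + 25.78 = 39.79 μm/a
Ordering by μm/a: carbon steel (39.8) > zinc (2.4) > copper (1.6)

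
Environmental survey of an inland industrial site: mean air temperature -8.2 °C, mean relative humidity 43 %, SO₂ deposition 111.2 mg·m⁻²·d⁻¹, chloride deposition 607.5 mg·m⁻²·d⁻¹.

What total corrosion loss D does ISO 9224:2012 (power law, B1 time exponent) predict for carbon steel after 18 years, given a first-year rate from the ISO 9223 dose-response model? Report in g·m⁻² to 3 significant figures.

carbon steel: f(T) = +0.150·(T−10) [T≤10 °C] = -2.7300
  sulphur-dioxide contribution → 3.161 μm/a
  chloride contribution → 16.15 μm/a
  ⇒ r_corr(carbon steel) = 19.31 μm/a
Power-law: D(18) = r_corr · 18^0.523
  D(18) = 19.31 × 18^0.523 = 19.31 × 4.534 = 87.57 μm
  Mass loss = 87.57 μm × 7.85 g/cm³ = 687.4 g·m⁻²

D(18) = 687 g·m⁻²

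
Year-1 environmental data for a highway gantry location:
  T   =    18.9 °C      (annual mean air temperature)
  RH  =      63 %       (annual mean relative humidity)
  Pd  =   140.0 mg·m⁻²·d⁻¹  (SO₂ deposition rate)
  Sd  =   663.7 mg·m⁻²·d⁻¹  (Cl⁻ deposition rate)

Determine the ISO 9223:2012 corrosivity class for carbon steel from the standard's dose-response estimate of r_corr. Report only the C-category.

carbon steel: temperature factor f = -0.054·(8.9) = -0.4806
  Pd branch = 1.77·Pd^0.52·e^(0.02·RH+f) = 50.4 μm/a
  Cl⁻ term: 0.102·663.7^0.62·exp(0.033·63+0.04·18.9) = 97.6
  sum: 50.4 + 97.6 → r_corr = 148 μm/a
ISO 9223 Table 2 (carbon steel): 80 < 148 ≤ 200 μm/a ⇒ C5

C5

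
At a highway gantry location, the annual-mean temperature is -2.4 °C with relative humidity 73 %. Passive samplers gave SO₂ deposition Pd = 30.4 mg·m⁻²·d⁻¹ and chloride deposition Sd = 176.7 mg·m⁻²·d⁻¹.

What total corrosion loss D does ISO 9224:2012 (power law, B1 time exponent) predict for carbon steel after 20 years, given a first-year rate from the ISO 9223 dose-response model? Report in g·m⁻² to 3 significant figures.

D(20) = 1.22e+03 g·m⁻²

carbon steel: temperature factor f = +0.150·(-12.4) = -1.8600
  Pd branch = 1.77·Pd^0.52·e^(0.02·RH+f) = 7.004 μm/a
  Sd branch = 0.102·Sd^0.62·e^(0.033·RH+0.04·T) = 25.49 μm/a
  r_corr = 7.004 + 25.49 = 32.5 μm/a
Long-term exponent b (ISO 9224 Table 2, B1) = 0.523
  D(20) = 32.5 × 20^0.523 = 32.5 × 4.791 = 155.7 μm
  Mass loss = 155.7 μm × 7.85 g/cm³ = 1222 g·m⁻²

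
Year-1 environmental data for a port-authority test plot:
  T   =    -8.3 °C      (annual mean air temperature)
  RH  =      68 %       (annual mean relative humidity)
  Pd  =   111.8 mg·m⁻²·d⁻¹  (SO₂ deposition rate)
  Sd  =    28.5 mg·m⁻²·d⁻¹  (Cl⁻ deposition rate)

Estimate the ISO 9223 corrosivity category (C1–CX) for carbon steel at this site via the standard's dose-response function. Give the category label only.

carbon steel: f(T) = +0.150·(T−10) [T≤10 °C] = -2.7450
  sulphur-dioxide contribution → 5.148 μm/a
  chloride contribution → 5.508 μm/a
  ⇒ r_corr(carbon steel) = 10.66 μm/a
10.7 μm/a falls in (1.3, 25] for carbon steel → category C2

C2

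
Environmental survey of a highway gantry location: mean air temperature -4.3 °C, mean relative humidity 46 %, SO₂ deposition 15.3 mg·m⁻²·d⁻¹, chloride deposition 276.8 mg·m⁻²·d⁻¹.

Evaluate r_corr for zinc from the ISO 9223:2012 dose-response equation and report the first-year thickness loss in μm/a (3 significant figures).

zinc: f(T) = +0.038·(T−10) [T≤10 °C] = -0.5434
  Pd branch = 0.0129·Pd^0.44·e^(0.046·RH+f) = 0.2065 μm/a
  Sd branch = 0.0175·Sd^0.57·e^(0.008·RH+0.085·T) = 0.4327 μm/a
  sum: 0.2065 + 0.4327 → r_corr = 0.6391 μm/a

r_corr = 0.639 μm/a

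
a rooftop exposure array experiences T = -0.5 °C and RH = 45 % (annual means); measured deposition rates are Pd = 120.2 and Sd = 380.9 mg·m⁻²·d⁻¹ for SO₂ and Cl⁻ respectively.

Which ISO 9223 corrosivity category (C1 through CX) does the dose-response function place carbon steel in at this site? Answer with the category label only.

carbon steel: f(T) = +0.150·(T−10) [T≤10 °C] = -1.5750
  Pd branch = 1.77·Pd^0.52·e^(0.02·RH+f) = 10.87 μm/a
  Cl⁻ term: 0.102·380.9^0.62·exp(0.033·45+0.04·-0.5) = 17.58
  sum: 10.87 + 17.58 → r_corr = 28.45 μm/a
28.5 μm/a falls in (25, 50] for carbon steel → category C3

C3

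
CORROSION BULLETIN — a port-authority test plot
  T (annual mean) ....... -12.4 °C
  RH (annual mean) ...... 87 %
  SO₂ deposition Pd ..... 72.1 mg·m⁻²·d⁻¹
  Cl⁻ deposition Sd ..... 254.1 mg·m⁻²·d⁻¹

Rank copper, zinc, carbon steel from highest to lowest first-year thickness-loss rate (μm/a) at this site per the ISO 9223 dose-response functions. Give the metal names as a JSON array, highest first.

["carbon steel", "zinc", "copper"]

copper: T≤10 °C ⇒ hinge +0.126·(-12.4−10) = -2.8224
  SO₂ term: 0.0053·72.1^0.26·exp(0.059·87-2.8224) = 0.1625
  Cl⁻ term: 0.01025·254.1^0.27·exp(0.036·87+0.049·-12.4) = 0.5707
  r_corr = 0.1625 + 0.5707 = 0.7332 μm/a
zinc: f(T) = +0.038·(T−10) [T≤10 °C] = -0.8512
  SO₂ term: 0.0129·72.1^0.44·exp(0.046·87-0.8512) = 1.979
  Cl⁻ term: 0.0175·254.1^0.57·exp(0.008·87+0.085·-12.4) = 0.2874
  sum: 1.979 + 0.2874 → r_corr = 2.266 μm/a
carbon steel: temperature factor f = +0.150·(-22.4) = -3.3600
  SO₂ term: 1.77·72.1^0.52·exp(0.02·87-3.3600) = 3.24
  Cl⁻ term: 0.102·254.1^0.62·exp(0.033·87+0.04·-12.4) = 33.97
  sum: 3.24 + 33.97 → r_corr = 37.21 μm/a
Ordering by μm/a: carbon steel (37.2) > zinc (2.27) > copper (0.733)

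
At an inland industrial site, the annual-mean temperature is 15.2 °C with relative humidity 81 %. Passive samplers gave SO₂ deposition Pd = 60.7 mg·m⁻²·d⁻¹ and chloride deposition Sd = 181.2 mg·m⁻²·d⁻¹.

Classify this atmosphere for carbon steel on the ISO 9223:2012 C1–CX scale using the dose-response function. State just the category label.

C5

carbon steel: temperature factor f = -0.054·(5.2) = -0.2808
  SO₂ term: 1.77·60.7^0.52·exp(0.02·81-0.2808) = 57.13
  Sd branch = 0.102·Sd^0.62·e^(0.033·RH+0.04·T) = 68.17 μm/a
  r_corr = 57.13 + 68.17 = 125.3 μm/a
Category bounds: 80…200 μm/a bracket r_corr ⇒ C5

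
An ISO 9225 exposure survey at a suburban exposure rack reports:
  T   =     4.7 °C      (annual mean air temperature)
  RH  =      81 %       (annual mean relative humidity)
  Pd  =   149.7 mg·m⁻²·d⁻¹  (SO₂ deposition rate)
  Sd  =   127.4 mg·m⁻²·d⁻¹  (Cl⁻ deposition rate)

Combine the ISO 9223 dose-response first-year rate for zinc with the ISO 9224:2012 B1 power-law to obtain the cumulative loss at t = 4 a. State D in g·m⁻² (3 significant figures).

D(4) = 105 g·m⁻²

zinc: temperature factor f = +0.038·(-5.3) = -0.2014
  Pd branch = 0.0129·Pd^0.44·e^(0.046·RH+f) = 3.966 μm/a
  Cl⁻ term: 0.0175·127.4^0.57·exp(0.008·81+0.085·4.7) = 0.7905
  sum: 3.966 + 0.7905 → r_corr = 4.757 μm/a
ISO 9224: D(t) = r_corr · t^b with b = 0.813 (zinc, B1)
  D(4) = 4.757 × 4^0.813 = 4.757 × 3.087 = 14.68 μm
  Mass loss = 14.68 μm × 7.14 g/cm³ = 104.8 g·m⁻²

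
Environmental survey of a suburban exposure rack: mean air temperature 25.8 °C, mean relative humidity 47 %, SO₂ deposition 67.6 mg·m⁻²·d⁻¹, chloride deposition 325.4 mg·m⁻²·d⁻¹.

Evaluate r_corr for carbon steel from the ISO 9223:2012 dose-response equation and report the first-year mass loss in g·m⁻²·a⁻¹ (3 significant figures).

r_corr = 518 g·m⁻²·a⁻¹

carbon steel: T>10 °C ⇒ hinge -0.054·(25.8−10) = -0.8532
  sulphur-dioxide contribution → 17.27 μm/a
  chloride contribution → 48.76 μm/a
  total first-year rate 66.03 μm/a
Convert to mass loss: 66.03 μm/a × 7.85 g/cm³ = 518.3 g·m⁻²·a⁻¹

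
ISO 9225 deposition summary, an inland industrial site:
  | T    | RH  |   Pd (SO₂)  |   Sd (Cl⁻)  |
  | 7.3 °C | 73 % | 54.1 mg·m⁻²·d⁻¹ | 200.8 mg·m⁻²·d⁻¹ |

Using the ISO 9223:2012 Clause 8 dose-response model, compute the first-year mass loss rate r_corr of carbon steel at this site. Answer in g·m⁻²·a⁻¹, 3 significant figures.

carbon steel: temperature factor f = +0.150·(-2.7) = -0.4050
  sulphur-dioxide contribution → 40.5 μm/a
  chloride contribution → 40.68 μm/a
  ⇒ r_corr(carbon steel) = 81.17 μm/a
Convert to mass loss: 81.17 μm/a × 7.85 g/cm³ = 637.2 g·m⁻²·a⁻¹

r_corr = 637 g·m⁻²·a⁻¹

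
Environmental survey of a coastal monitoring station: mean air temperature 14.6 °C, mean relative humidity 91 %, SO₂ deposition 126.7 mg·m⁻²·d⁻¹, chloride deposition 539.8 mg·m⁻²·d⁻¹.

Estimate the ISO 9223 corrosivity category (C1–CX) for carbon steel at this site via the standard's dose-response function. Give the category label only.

CX

carbon steel: f(T) = -0.054·(T−10) [T>10 °C] = -0.2484
  sulphur-dioxide contribution → 105.7 μm/a
  chloride contribution → 182.1 μm/a
  total first-year rate 287.8 μm/a
ISO 9223 Table 2 (carbon steel): 200 < 288 ≤ 700 μm/a ⇒ CX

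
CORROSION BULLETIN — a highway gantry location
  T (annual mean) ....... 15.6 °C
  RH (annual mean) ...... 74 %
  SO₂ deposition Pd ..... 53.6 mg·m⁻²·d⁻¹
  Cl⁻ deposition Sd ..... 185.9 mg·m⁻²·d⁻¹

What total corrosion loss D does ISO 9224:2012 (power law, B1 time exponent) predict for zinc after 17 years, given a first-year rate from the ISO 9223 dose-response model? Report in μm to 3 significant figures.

zinc: f(T) = -0.071·(T−10) [T>10 °C] = -0.3976
  SO₂ term: 0.0129·53.6^0.44·exp(0.046·74-0.3976) = 1.503
  Cl⁻ term: 0.0175·185.9^0.57·exp(0.008·74+0.085·15.6) = 2.342
  r_corr = 1.503 + 2.342 = 3.845 μm/a
Long-term exponent b (ISO 9224 Table 2, B1) = 0.813
  D(17) = 3.845 × 17^0.813 = 3.845 × 10.01 = 38.48 μm

D(17) = 38.5 μm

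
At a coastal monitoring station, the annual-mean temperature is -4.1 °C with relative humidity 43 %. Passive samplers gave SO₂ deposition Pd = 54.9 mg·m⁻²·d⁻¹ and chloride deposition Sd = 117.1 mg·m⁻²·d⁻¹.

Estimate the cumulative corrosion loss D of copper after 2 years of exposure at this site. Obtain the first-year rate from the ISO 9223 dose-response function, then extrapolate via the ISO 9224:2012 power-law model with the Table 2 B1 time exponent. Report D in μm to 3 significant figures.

D(2) = 0.277 μm

copper: temperature factor f = +0.126·(-14.1) = -1.7766
  sulphur-dioxide contribution → 0.03212 μm/a
  chloride contribution → 0.1427 μm/a
  total first-year rate 0.1748 μm/a
Power-law: D(2) = r_corr · 2^0.667
  D(2) = 0.1748 × 2^0.667 = 0.1748 × 1.588 = 0.2775 μm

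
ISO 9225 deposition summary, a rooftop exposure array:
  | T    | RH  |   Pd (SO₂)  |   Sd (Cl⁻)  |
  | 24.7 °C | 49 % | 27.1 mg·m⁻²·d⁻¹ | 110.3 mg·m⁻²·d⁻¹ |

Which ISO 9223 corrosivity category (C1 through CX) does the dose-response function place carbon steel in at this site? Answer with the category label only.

C3

carbon steel: temperature factor f = -0.054·(14.7) = -0.7938
  SO₂ term: 1.77·27.1^0.52·exp(0.02·49-0.7938) = 11.86
  Cl⁻ term: 0.102·110.3^0.62·exp(0.033·49+0.04·24.7) = 25.49
  sum: 11.86 + 25.49 → r_corr = 37.35 μm/a
Category bounds: 25…50 μm/a bracket r_corr ⇒ C3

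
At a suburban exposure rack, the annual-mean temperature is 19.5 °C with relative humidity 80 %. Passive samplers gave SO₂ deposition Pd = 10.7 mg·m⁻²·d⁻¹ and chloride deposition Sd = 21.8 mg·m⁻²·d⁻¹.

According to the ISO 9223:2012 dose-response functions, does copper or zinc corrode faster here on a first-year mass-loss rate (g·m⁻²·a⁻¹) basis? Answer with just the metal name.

copper

copper: T>10 °C ⇒ hinge -0.080·(19.5−10) = -0.7600
  sulphur-dioxide contribution → 0.5149 μm/a
  chloride contribution → 1.091 μm/a
  total first-year rate 1.606 μm/a
  mass loss = 1.606 μm/a × 8.96 g/cm³ = 14.39 g·m⁻²·a⁻¹
zinc: T>10 °C ⇒ hinge -0.071·(19.5−10) = -0.6745
  sulphur-dioxide contribution → 0.7392 μm/a
  chloride contribution → 1.009 μm/a
  total first-year rate 1.748 μm/a
  mass loss = 1.748 μm/a × 7.14 g/cm³ = 12.48 g·m⁻²·a⁻¹
Ordering by g·m⁻²·a⁻¹: copper (14.4) > zinc (12.5)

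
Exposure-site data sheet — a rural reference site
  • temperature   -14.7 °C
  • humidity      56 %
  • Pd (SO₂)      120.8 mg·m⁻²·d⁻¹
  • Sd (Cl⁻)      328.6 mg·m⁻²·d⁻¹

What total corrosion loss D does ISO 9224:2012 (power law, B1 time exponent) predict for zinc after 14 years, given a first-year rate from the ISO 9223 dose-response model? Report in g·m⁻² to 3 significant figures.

zinc: T≤10 °C ⇒ hinge +0.038·(-14.7−10) = -0.9386
  sulphur-dioxide contribution → 0.5468 μm/a
  chloride contribution → 0.2135 μm/a
  total first-year rate 0.7603 μm/a
Long-term exponent b (ISO 9224 Table 2, B1) = 0.813
  D(14) = 0.7603 × 14^0.813 = 0.7603 × 8.547 = 6.498 μm
  Mass loss = 6.498 μm × 7.14 g/cm³ = 46.4 g·m⁻²

D(14) = 46.4 g·m⁻²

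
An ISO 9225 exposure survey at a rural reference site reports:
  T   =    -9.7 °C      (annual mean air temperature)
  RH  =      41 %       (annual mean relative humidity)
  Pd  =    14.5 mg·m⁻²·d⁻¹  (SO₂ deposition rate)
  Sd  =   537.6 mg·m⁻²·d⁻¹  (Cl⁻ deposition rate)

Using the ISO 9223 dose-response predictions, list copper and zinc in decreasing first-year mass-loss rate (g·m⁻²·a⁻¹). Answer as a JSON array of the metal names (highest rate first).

["zinc", "copper"]

copper: temperature factor f = +0.126·(-19.7) = -2.4822
  SO₂ term: 0.0053·14.5^0.26·exp(0.059·41-2.4822) = 0.009972
  Sd branch = 0.01025·Sd^0.27·e^(0.036·RH+0.049·T) = 0.1522 μm/a
  sum: 0.009972 + 0.1522 → r_corr = 0.1622 μm/a
  mass loss = 0.1622 μm/a × 8.96 g/cm³ = 1.453 g·m⁻²·a⁻¹
zinc: f(T) = +0.038·(T−10) [T≤10 °C] = -0.7486
  Pd branch = 0.0129·Pd^0.44·e^(0.046·RH+f) = 0.1305 μm/a
  Sd branch = 0.0175·Sd^0.57·e^(0.008·RH+0.085·T) = 0.3835 μm/a
  sum: 0.1305 + 0.3835 → r_corr = 0.514 μm/a
  mass loss = 0.514 μm/a × 7.14 g/cm³ = 3.67 g·m⁻²·a⁻¹
Ordering by g·m⁻²·a⁻¹: zinc (3.67) > copper (1.45)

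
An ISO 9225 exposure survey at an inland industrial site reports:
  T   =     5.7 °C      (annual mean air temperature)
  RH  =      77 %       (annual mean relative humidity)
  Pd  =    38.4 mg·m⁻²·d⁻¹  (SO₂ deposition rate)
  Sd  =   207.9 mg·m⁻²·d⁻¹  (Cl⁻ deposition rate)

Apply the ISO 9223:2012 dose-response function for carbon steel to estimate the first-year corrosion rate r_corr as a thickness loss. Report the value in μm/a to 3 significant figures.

carbon steel: T≤10 °C ⇒ hinge +0.150·(5.7−10) = -0.6450
  Pd branch = 1.77·Pd^0.52·e^(0.02·RH+f) = 28.87 μm/a
  Sd branch = 0.102·Sd^0.62·e^(0.033·RH+0.04·T) = 44.49 μm/a
  sum: 28.87 + 44.49 → r_corr = 73.36 μm/a

r_corr = 73.4 μm/a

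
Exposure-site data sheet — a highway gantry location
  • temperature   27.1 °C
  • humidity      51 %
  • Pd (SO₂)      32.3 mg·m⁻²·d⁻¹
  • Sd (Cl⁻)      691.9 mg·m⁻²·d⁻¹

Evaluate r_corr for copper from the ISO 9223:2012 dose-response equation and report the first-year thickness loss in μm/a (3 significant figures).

copper: temperature factor f = -0.080·(17.1) = -1.3680
  sulphur-dioxide contribution → 0.06751 μm/a
  chloride contribution → 1.418 μm/a
  total first-year rate 1.485 μm/a

r_corr = 1.49 μm/a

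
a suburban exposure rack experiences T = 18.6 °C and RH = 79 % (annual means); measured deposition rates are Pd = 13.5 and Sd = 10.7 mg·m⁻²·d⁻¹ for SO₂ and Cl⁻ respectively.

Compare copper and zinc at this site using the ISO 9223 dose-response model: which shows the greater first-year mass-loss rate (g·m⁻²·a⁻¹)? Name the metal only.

copper

copper: temperature factor f = -0.080·(8.6) = -0.6880
  SO₂ term: 0.0053·13.5^0.26·exp(0.059·79-0.6880) = 0.5541
  Sd branch = 0.01025·Sd^0.27·e^(0.036·RH+0.049·T) = 0.831 μm/a
  r_corr = 0.5541 + 0.831 = 1.385 μm/a
  mass loss = 1.385 μm/a × 8.96 g/cm³ = 12.41 g·m⁻²·a⁻¹
zinc: temperature factor f = -0.071·(8.6) = -0.6106
  SO₂ term: 0.0129·13.5^0.44·exp(0.046·79-0.6106) = 0.8336
  Cl⁻ term: 0.0175·10.7^0.57·exp(0.008·79+0.085·18.6) = 0.6178
  r_corr = 0.8336 + 0.6178 = 1.451 μm/a
  mass loss = 1.451 μm/a × 7.14 g/cm³ = 10.36 g·m⁻²·a⁻¹
Ordering by g·m⁻²·a⁻¹: copper (12.4) > zinc (10.4)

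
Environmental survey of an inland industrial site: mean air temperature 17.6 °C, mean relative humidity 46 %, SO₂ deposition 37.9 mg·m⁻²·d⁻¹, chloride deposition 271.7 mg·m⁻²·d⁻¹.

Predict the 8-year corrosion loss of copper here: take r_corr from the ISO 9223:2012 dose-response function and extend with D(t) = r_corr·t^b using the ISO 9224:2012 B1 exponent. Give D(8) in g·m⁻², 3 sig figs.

D(8) = 24.7 g·m⁻²

copper: T>10 °C ⇒ hinge -0.080·(17.6−10) = -0.6080
  sulphur-dioxide contribution → 0.112 μm/a
  chloride contribution → 0.5776 μm/a
  ⇒ r_corr(copper) = 0.6897 μm/a
Long-term exponent b (ISO 9224 Table 2, B1) = 0.667
  D(8) = 0.6897 × 8^0.667 = 0.6897 × 4.003 = 2.761 μm
  Mass loss = 2.761 μm × 8.96 g/cm³ = 24.73 g·m⁻²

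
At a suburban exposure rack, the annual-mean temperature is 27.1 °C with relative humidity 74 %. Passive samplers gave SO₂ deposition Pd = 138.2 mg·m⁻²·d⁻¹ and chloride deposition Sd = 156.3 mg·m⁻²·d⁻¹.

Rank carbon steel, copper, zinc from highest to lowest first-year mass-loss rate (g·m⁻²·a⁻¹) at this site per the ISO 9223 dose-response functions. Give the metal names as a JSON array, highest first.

carbon steel: temperature factor f = -0.054·(17.1) = -0.9234
  sulphur-dioxide contribution → 40.07 μm/a
  chloride contribution → 79.47 μm/a
  total first-year rate 119.5 μm/a
  mass loss = 119.5 μm/a × 7.85 g/cm³ = 938.3 g·m⁻²·a⁻¹
copper: f(T) = -0.080·(T−10) [T>10 °C] = -1.3680
  sulphur-dioxide contribution → 0.3827 μm/a
  chloride contribution → 2.171 μm/a
  total first-year rate 2.554 μm/a
  mass loss = 2.554 μm/a × 8.96 g/cm³ = 22.89 g·m⁻²·a⁻¹
zinc: f(T) = -0.071·(T−10) [T>10 °C] = -1.2141
  sulphur-dioxide contribution → 1.008 μm/a
  chloride contribution → 5.638 μm/a
  total first-year rate 6.646 μm/a
  mass loss = 6.646 μm/a × 7.14 g/cm³ = 47.45 g·m⁻²·a⁻¹
Ordering by g·m⁻²·a⁻¹: carbon steel (938) > zinc (47.4) > copper (22.9)

["carbon steel", "zinc", "copper"]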